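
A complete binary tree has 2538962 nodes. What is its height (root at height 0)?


In a complete binary tree, level k holds nodes 2^k .. 2^(k+1)-1 (1-indexed).
Height = floor(log2(n)) = floor(log2(2538962)) = 21
Check: 2^21 = 2097152 <= 2538962 < 4194304 = 2^22


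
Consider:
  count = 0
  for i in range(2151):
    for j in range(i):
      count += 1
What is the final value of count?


For each i, the inner loop runs i times:
  i=0: inner runs 0 times
  i=1: inner runs 1 time
  i=2: inner runs 2 times
  i=3: inner runs 3 times
  i=4: inner runs 4 times
  i=5: inner runs 5 times
  i=6: inner runs 6 times
  i=7: inner runs 7 times
  ...
Total = 0 + 1 + 2 + ... + 2150 = 2151*(2151-1)/2 = 2312325


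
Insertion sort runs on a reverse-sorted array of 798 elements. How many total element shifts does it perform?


Sum of shifts = 1 + 2 + 3 + ... + 797
= 798 * 797 / 2
= 636006 / 2
= 318003


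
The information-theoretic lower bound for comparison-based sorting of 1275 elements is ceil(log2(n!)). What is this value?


A binary decision tree of height h has at most 2^h leaves and needs at least n! of them, so h >= ceil(log2(n!)).
1275! is far too large to multiply out, so use Stirling's series:
  ln(n!) ~ n ln n - n + (1/2) ln(2 pi n) + 1/(12n)  (error below 1/(360 n^3), negligible here)
  ln(1275) = 7.1507015
  n ln n = 1275 * 7.1507015 = 9117.1444
  (1/2) ln(2 pi * 1275) = (1/2) ln(8011.0613) = 4.4943
  1/(12*1275) = 0.0001
  ln(1275!) ~ 9117.1444 - 1275 + 4.4943 + 0.0001 = 7846.6388
Convert to base 2: log2(1275!) = 7846.6388 / ln 2 = 7846.6388 / 0.69314718 = 11320.3069
ceil(11320.3069) = 11321


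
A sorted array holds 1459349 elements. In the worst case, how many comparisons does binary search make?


Halving sequence: 1459349 -> 729674 -> 364837 -> 182418 -> 91209 -> 45604 -> 22802 -> 11401 -> 5700 -> 2850 -> 1425 -> 712 -> 356 -> 178 -> 89 -> 44 -> 22 -> 11 -> 5 -> 2 -> 1
Number of halvings = 20
Max comparisons = 20 + 1 = 21


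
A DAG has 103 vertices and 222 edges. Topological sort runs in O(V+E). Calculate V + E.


V = 103 (vertex processing)
E = 222 (edge processing)
V + E = 103 + 222 = 325


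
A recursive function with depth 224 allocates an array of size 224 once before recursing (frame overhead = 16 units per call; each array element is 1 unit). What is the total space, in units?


Array allocation: 224 units (allocated once)
Stack frames: 224 deep * 16 per frame = 3584 units
Total = 224 + 3584 = 3808


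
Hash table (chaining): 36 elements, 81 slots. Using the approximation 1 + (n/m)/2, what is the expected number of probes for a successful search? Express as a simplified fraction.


Computing expected probes:
alpha = 36/81
= 1 + alpha/2
= 1 + 36/(2*81)
= (2*81 + 36) / (2*81)
= 198/162 = 11/9


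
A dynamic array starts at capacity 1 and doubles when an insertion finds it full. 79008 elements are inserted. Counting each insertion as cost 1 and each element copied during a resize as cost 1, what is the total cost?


n = 79008
Insertion costs: 79008
Resizes copy 1, 2, 4, ... up to the largest power of 2 that is <= n-1 = 79007, i.e. 65536.
Copy costs = 1 + 2 + 4 + 8 + 16 + 32 + 64 + 128 + 256 + 512 + 1024 + 2048 + 4096 + 8192 + 16384 + 32768 + 65536 = 131071
Total = 79008 + 131071 = 210079


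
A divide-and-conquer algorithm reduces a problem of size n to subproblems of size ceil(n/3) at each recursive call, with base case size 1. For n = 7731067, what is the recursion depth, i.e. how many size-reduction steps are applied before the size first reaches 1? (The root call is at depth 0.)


Each step divides the size by 3 (rounding up); after k steps the size is ceil(n/3^k), which equals 1 exactly when 3^k >= n.
So the depth is the smallest k with 3^k >= 7731067, i.e. ceil(log_3(7731067)).
3^14 = 4782969 < 7731067 <= 14348907 = 3^15
Recursion depth = 15


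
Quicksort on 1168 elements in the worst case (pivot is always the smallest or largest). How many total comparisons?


In the worst case, each partition step picks the worst pivot:
  Partition 1: 1167 comparisons (n-1 elements to compare)
  Partition 2: 1166 comparisons
  Partition 3: 1165 comparisons
  Partition 4: 1164 comparisons
  Partition 5: 1163 comparisons
  ...
  Last partition: 0 comparisons
Total = (n-1) + (n-2) + ... + 1 + 0 = n*(n-1)/2
= 1168*1167/2 = 681528


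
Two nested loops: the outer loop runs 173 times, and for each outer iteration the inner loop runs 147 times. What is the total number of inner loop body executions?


Outer loop: 173 iterations
Inner loop: 147 iterations per outer iteration
Total = 173 * 147 = 25431


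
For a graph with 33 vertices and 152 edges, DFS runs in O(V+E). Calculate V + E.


A full DFS traversal visits each vertex once and examines each edge once.
V = 33
E = 152
Sum = 33 + 152 = 185


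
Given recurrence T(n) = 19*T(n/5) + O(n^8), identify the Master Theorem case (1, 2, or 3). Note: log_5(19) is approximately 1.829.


Master Theorem parameters: a=19, b=5, c=8
log_b(a) = 1.829
Compare b^c with a: 5^8 = 390625 > 19, so c > log_b(a).
Comparing c=8 vs log_b(a)=1.829:
8 > 1.829 => Case 3
Result: T(n) = O(n^8)
Master Theorem case = 3


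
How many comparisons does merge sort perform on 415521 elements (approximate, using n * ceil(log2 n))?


Recursion depth: ceil(log2(415521)) = 19
Each recursion level merges n = 415521 elements
Total = 415521 * 19 = 7894899


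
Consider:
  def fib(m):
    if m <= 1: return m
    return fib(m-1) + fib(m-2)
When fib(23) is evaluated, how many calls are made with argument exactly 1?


Let N(m) = number of times fib(m) is called while evaluating fib(23).
N(23) = 1 (the initial call).
N(22) = 1 (only fib(23) calls it).
For 1 <= m <= 21: fib(m) is called by fib(m+1) and fib(m+2), so
  N(m) = N(m+1) + N(m+2).
fib(0) is called only by fib(2), so N(0) = N(2).
Walk down from m=23:
  N(23)=1, N(22)=1, N(21)=2, N(20)=3, N(19)=5, N(18)=8, N(17)=13, N(16)=21, N(15)=34, N(14)=55, N(13)=89, N(12)=144, N(11)=233, N(10)=377, N(9)=610, N(8)=987, N(7)=1597, N(6)=2584, N(5)=4181, N(4)=6765, N(3)=10946, N(2)=17711, N(1)=28657
N(1) = 28657


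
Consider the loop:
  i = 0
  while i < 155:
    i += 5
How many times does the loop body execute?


Starting at i = 0, each iteration adds 5.
Iterations until i >= 155:
  Iteration 1: i = 0 -> i = 5
  Iteration 2: i = 5 -> i = 10
  Iteration 3: i = 10 -> i = 15
  Iteration 4: i = 15 -> i = 20
  Iteration 5: i = 20 -> i = 25
  Iteration 6: i = 25 -> i = 30
  Iteration 7: i = 30 -> i = 35
  Iteration 8: i = 35 -> i = 40
  ... continuing ...
Total iterations = ceil(155/5) = 31


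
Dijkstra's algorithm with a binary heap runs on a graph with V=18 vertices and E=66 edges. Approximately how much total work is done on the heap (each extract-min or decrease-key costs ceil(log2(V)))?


Dijkstra with a binary heap: each vertex is extracted once, each edge may relax once.
Each heap operation costs O(log V).
V + E = 18 + 66 = 84
ceil(log2(18)) = 5 (since 2^4 = 16 < 18 <= 32 = 2^5)
Total heap work = (V+E) * ceil(log2(V)) = 84 * 5 = 420


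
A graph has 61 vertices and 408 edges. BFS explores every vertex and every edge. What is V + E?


A full BFS traversal dequeues each vertex once and examines each edge once.
Vertex visits: 61
Edge visits: 408
V + E = 61 + 408 = 469


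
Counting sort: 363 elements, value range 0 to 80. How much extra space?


n = 363 (output array)
k = 81 (count array for 81 distinct values)
Extra space = 363 + 81 = 444


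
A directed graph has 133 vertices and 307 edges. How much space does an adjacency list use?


Adjacency list: one list head per vertex + one entry per edge
Vertex heads: 133
Edge entries: 307
Total = 133 + 307 = 440


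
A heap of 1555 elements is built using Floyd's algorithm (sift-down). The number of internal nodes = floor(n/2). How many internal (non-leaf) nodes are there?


Leaf nodes occupy roughly half the array.
Sift-down is called for each internal node, starting from the last one.
Internal nodes = floor(n/2) = floor(1555/2) = 777


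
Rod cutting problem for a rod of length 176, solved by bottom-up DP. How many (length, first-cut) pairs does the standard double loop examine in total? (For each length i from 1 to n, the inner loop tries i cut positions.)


For each subproblem length i = 1..176, the inner loop considers i possible first cuts.
Total = 1 + 2 + ... + 176
= 176*(176+1)/2
= 176*177/2 = 15576


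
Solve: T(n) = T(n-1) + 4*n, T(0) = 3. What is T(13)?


Expanding the recurrence:
T(13) = T(12) + 4*13
       = T(11) + 4*12 + 4*13
       ...
       = T(0) + 4*(1 + 2 + ... + 13)
       = 3 + 4 * 13*14/2
       = 3 + 4 * 91
       = 3 + 364 = 367


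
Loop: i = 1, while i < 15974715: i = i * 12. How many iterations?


i multiplies by 12 each step:
i = 1 -> 12 -> 144 -> 1728 -> 20736 -> 248832 -> 2985984 -> 35831808 (stop)
Iterations = ceil(log_12(15974715)) = 7


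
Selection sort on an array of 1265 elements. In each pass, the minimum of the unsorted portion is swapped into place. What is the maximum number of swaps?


Selection sort performs one swap per pass:
  Pass 1: find min in positions 0 to 1264, swap with position 0
  Pass 2: find min in positions 1 to 1264, swap with position 1
  Pass 3: find min in positions 2 to 1264, swap with position 2
  Pass 4: find min in positions 3 to 1264, swap with position 3
  Pass 5: find min in positions 4 to 1264, swap with position 4
  ... (1259 more passes)
Total passes (and swaps) = n - 1 = 1265 - 1 = 1264


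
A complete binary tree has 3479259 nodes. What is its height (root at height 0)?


In a complete binary tree, level k holds nodes 2^k .. 2^(k+1)-1 (1-indexed).
Height = floor(log2(n)) = floor(log2(3479259)) = 21
Check: 2^21 = 2097152 <= 3479259 < 4194304 = 2^22


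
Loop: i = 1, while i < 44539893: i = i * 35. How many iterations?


i multiplies by 35 each step:
i = 1 -> 35 -> 1225 -> 42875 -> 1500625 -> 52521875 (stop)
Iterations = ceil(log_35(44539893)) = 5


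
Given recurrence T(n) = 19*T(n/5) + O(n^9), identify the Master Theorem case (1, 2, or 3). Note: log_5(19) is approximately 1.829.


Master Theorem parameters: a=19, b=5, c=9
log_b(a) = 1.829
Compare b^c with a: 5^9 = 1953125 > 19, so c > log_b(a).
Comparing c=9 vs log_b(a)=1.829:
9 > 1.829 => Case 3
Result: T(n) = O(n^9)
Master Theorem case = 3


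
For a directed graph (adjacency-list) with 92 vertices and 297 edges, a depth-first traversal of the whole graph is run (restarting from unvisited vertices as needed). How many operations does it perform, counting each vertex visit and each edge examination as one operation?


A full DFS traversal visits each vertex once and examines each edge once.
V = 92
E = 297
Sum = 92 + 297 = 389


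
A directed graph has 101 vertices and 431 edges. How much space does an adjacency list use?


Adjacency list: one list head per vertex + one entry per edge
Vertex heads: 101
Edge entries: 431
Total = 101 + 431 = 532


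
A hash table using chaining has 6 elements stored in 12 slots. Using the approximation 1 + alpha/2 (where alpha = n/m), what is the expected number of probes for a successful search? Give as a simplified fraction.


Load factor alpha = n/m = 6/12
Expected probes = 1 + alpha/2 = 1 + 6/(2*12)
= 1 + 6/24
= 24/24 + 6/24
= 30/24
Simplify: 5/4


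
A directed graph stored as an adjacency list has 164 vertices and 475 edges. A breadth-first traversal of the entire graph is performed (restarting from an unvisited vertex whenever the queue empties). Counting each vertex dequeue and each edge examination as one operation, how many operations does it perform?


A full BFS traversal dequeues each vertex once and examines each edge once.
Vertex visits: 164
Edge visits: 475
V + E = 164 + 475 = 639


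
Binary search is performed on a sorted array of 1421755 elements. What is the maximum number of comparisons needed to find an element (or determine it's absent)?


Binary search halves the search space each comparison:
  Step 1: search space = 1421755 -> 710877
  Step 2: search space = 710877 -> 355438
  Step 3: search space = 355438 -> 177719
  Step 4: search space = 177719 -> 88859
  Step 5: search space = 88859 -> 44429
  Step 6: search space = 44429 -> 22214
  Step 7: search space = 22214 -> 11107
  Step 8: search space = 11107 -> 5553
  Step 9: search space = 5553 -> 2776
  Step 10: search space = 2776 -> 1388
  Step 11: search space = 1388 -> 694
  Step 12: search space = 694 -> 347
  Step 13: search space = 347 -> 173
  Step 14: search space = 173 -> 86
  Step 15: search space = 86 -> 43
  Step 16: search space = 43 -> 21
  Step 17: search space = 21 -> 10
  Step 18: search space = 10 -> 5
  Step 19: search space = 5 -> 2
  Step 20: search space = 2 -> 1
  Step 21: search space = 1 (final check)
Maximum comparisons = floor(log2(1421755)) + 1 = 20 + 1 = 21


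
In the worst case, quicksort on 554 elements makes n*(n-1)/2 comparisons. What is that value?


Sum of comparisons per partition:
553 + 552 + ... + 1 + 0
= 554 * (554 - 1) / 2
= 554 * 553 / 2
= 153181


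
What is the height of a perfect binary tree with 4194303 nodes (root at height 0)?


A perfect binary tree with 4194303 nodes:
  4194303 = 2^22 - 1
  Levels: 0, 1, ..., 21
  Height = 21


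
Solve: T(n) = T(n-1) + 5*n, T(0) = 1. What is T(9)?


Expanding the recurrence:
T(9) = T(8) + 5*9
       = T(7) + 5*8 + 5*9
       ...
       = T(0) + 5*(1 + 2 + ... + 9)
       = 1 + 5 * 9*10/2
       = 1 + 5 * 45
       = 1 + 225 = 226


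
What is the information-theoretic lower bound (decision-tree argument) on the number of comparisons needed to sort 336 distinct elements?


A binary decision tree of height h has at most 2^h leaves and needs at least n! of them, so h >= ceil(log2(n!)).
336! is far too large to multiply out, so use Stirling's series:
  ln(n!) ~ n ln n - n + (1/2) ln(2 pi n) + 1/(12n)  (error below 1/(360 n^3), negligible here)
  ln(336) = 5.8171112
  n ln n = 336 * 5.8171112 = 1954.5494
  (1/2) ln(2 pi * 336) = (1/2) ln(2111.1503) = 3.8275
  1/(12*336) = 0.0002
  ln(336!) ~ 1954.5494 - 336 + 3.8275 + 0.0002 = 1622.3771
Convert to base 2: log2(336!) = 1622.3771 / ln 2 = 1622.3771 / 0.69314718 = 2340.5954
ceil(2340.5954) = 2341


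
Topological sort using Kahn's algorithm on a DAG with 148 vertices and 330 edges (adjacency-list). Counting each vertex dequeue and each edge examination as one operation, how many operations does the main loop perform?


Kahn's algorithm:
  1. Compute in-degrees: O(V + E)
  2. Process queue: each vertex dequeued once (O(V))
     each edge examined once (O(E))
Total = V + E = 148 + 330 = 478


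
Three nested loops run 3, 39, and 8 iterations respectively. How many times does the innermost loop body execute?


Loop 1 (outermost): 3 iterations
Loop 2 (middle): 39 iterations per outer
Loop 3 (innermost): 8 iterations per middle
Total = 3 * 39 * 8 = 936


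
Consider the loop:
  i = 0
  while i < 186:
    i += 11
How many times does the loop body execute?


Starting at i = 0, each iteration adds 11.
Iterations until i >= 186:
  Iteration 1: i = 0 -> i = 11
  Iteration 2: i = 11 -> i = 22
  Iteration 3: i = 22 -> i = 33
  Iteration 4: i = 33 -> i = 44
  Iteration 5: i = 44 -> i = 55
  Iteration 6: i = 55 -> i = 66
  Iteration 7: i = 66 -> i = 77
  Iteration 8: i = 77 -> i = 88
  ... continuing ...
Total iterations = ceil(186/11) = 17


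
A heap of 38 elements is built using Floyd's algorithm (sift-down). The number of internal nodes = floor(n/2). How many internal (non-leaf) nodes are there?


Leaf nodes occupy roughly half the array.
Sift-down is called for each internal node, starting from the last one.
Internal nodes = floor(n/2) = floor(38/2) = 19


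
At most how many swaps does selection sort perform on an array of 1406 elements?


Each of the 1405 passes places one element in its final position.
Pass 1: swap minimum into position 0
Pass 2: swap minimum of remaining into position 1
...
Pass 1405: last two elements, one swap
Maximum swaps = 1406 - 1 = 1405


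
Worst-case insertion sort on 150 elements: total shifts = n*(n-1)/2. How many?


Sum of shifts = 1 + 2 + 3 + ... + 149
= 150 * 149 / 2
= 22350 / 2
= 11175


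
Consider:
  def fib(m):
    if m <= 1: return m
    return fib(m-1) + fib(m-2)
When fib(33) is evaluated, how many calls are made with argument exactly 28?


Let N(m) = number of times fib(m) is called while evaluating fib(33).
N(33) = 1 (the initial call).
N(32) = 1 (only fib(33) calls it).
For 1 <= m <= 31: fib(m) is called by fib(m+1) and fib(m+2), so
  N(m) = N(m+1) + N(m+2).
fib(0) is called only by fib(2), so N(0) = N(2).
Walk down from m=33:
  N(33)=1, N(32)=1, N(31)=2, N(30)=3, N(29)=5, N(28)=8
N(28) = 8


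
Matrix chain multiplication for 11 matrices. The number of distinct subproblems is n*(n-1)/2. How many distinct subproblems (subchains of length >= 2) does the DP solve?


Subproblems are indexed by (i, j) where i < j.
Number of such pairs = n*(n-1)/2
= 11 * 10 / 2
= 55


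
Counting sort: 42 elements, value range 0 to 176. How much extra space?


n = 42 (output array)
k = 177 (count array for 177 distinct values)
Extra space = 42 + 177 = 219


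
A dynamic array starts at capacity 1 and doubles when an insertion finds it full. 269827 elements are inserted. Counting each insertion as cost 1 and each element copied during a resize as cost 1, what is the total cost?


n = 269827
Insertion costs: 269827
Resizes copy 1, 2, 4, ... up to the largest power of 2 that is <= n-1 = 269826, i.e. 262144.
Copy costs = 1 + 2 + 4 + 8 + 16 + 32 + 64 + 128 + 256 + 512 + 1024 + 2048 + 4096 + 8192 + 16384 + 32768 + 65536 + 131072 + 262144 = 524287
Total = 269827 + 524287 = 794114


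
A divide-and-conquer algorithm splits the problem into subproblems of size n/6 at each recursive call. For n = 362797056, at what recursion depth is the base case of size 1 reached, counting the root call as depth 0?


At each depth, the problem size is divided by 6:
  Depth 0: problem size = 362797056
  Depth 1: problem size = 60466176
  Depth 2: problem size = 10077696
  Depth 3: problem size = 1679616
  Depth 4: problem size = 279936
  Depth 5: problem size = 46656
  Depth 6: problem size = 7776
  Depth 7: problem size = 1296
  Depth 8: problem size = 216
  Depth 9: problem size = 36
  Depth 10: problem size = 6
  Depth 11: problem size = 1 (base case)
The base case is reached at depth log_6(362797056) = 11 (the tree has 12 levels counting depth 0, but the depth asked for is 11).
Recursion depth = 11


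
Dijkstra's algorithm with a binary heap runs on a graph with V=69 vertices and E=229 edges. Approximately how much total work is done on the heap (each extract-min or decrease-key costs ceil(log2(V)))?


Dijkstra with a binary heap: each vertex is extracted once, each edge may relax once.
Each heap operation costs O(log V).
V + E = 69 + 229 = 298
ceil(log2(69)) = 7 (since 2^6 = 64 < 69 <= 128 = 2^7)
Total heap work = (V+E) * ceil(log2(V)) = 298 * 7 = 2086


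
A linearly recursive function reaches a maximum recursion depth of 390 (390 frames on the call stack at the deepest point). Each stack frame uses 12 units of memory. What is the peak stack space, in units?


Maximum recursion depth = 390 frames
Memory per frame = 12 units
Total stack space = depth * frame_size
= 390 * 12 = 4680


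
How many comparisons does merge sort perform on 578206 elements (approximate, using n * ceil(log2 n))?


Recursion depth: ceil(log2(578206)) = 20
Each recursion level merges n = 578206 elements
Total = 578206 * 20 = 11564120


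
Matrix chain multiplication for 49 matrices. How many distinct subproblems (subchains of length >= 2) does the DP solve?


Subproblems are indexed by (i, j) where i < j.
Number of such pairs = n*(n-1)/2
= 49 * 48 / 2
= 1176


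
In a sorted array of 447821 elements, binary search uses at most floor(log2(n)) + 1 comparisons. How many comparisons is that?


Halving sequence: 447821 -> 223910 -> 111955 -> 55977 -> 27988 -> 13994 -> 6997 -> 3498 -> 1749 -> 874 -> 437 -> 218 -> 109 -> 54 -> 27 -> 13 -> 6 -> 3 -> 1
Number of halvings = 18
Max comparisons = 18 + 1 = 19


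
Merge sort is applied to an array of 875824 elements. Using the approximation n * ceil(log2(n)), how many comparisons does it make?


Merge sort divides the array into halves recursively.
Number of levels = ceil(log2(875824)) = 20
At each level, approximately n = 875824 comparisons are needed for merging.
Total comparisons ~ n * ceil(log2(n)) = 875824 * 20 = 17516480


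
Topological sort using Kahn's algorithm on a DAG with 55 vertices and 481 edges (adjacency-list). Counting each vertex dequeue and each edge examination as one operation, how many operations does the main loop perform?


Kahn's algorithm:
  1. Compute in-degrees: O(V + E)
  2. Process queue: each vertex dequeued once (O(V))
     each edge examined once (O(E))
Total = V + E = 55 + 481 = 536


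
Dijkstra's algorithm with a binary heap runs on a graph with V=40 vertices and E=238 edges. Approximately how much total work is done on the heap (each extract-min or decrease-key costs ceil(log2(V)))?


Dijkstra with a binary heap: each vertex is extracted once, each edge may relax once.
Each heap operation costs O(log V).
V + E = 40 + 238 = 278
ceil(log2(40)) = 6 (since 2^5 = 32 < 40 <= 64 = 2^6)
Total heap work = (V+E) * ceil(log2(V)) = 278 * 6 = 1668


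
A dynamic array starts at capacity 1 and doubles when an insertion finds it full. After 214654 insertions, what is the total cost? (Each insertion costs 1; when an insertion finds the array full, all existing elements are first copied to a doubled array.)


Insertion cost: 214654 (one per element)
Resizes occur just before inserting elements 2, 3, 5, 9, ...
Elements copied at each resize: 1 + 2 + 4 + 8 + 16 + 32 + 64 + 128 + 256 + 512 + 1024 + 2048 + 4096 + 8192 + 16384 + 32768 + 65536 + 131072
Sum of copies = 262143 (geometric series: 2^k - 1)
Total = 214654 + 262143 = 476797


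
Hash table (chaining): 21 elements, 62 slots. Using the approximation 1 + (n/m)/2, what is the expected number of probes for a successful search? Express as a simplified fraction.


Computing expected probes:
alpha = 21/62
= 1 + alpha/2
= 1 + 21/(2*62)
= (2*62 + 21) / (2*62)
= 145/124


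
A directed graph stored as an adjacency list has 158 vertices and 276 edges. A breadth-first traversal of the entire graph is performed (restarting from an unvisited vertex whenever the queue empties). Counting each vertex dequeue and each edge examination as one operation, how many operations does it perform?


A full BFS traversal dequeues each vertex once and examines each edge once.
Vertex visits: 158
Edge visits: 276
V + E = 158 + 276 = 434


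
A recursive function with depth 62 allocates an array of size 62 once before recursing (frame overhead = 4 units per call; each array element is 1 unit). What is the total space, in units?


Array allocation: 62 units (allocated once)
Stack frames: 62 deep * 4 per frame = 248 units
Total = 62 + 248 = 310


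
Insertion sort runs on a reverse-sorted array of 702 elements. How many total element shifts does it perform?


Sum of shifts = 1 + 2 + 3 + ... + 701
= 702 * 701 / 2
= 492102 / 2
= 246051


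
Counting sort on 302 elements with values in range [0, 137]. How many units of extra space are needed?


Output array size: 302 (to store sorted result)
Count array size: 138 (one slot per possible value, range 0 to 137)
Total extra space = 302 + 138 = 440


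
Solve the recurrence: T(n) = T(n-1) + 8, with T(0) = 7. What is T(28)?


Unrolling the recurrence:
T(28) = T(27) + 8
       = T(26) + 8 + 8
       = T(25) + 8*3
       ...
       = T(0) + 8*28
       = 7 + 224 = 231


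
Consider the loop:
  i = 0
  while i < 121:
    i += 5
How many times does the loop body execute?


Starting at i = 0, each iteration adds 5.
Iterations until i >= 121:
  Iteration 1: i = 0 -> i = 5
  Iteration 2: i = 5 -> i = 10
  Iteration 3: i = 10 -> i = 15
  Iteration 4: i = 15 -> i = 20
  Iteration 5: i = 20 -> i = 25
  Iteration 6: i = 25 -> i = 30
  Iteration 7: i = 30 -> i = 35
  Iteration 8: i = 35 -> i = 40
  ... continuing ...
Total iterations = ceil(121/5) = 25


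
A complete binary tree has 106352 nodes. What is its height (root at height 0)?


In a complete binary tree, level k holds nodes 2^k .. 2^(k+1)-1 (1-indexed).
Height = floor(log2(n)) = floor(log2(106352)) = 16
Check: 2^16 = 65536 <= 106352 < 131072 = 2^17


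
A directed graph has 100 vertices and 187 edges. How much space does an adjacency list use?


Adjacency list: one list head per vertex + one entry per edge
Vertex heads: 100
Edge entries: 187
Total = 100 + 187 = 287


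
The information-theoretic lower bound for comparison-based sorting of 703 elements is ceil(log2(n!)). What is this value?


A binary decision tree of height h has at most 2^h leaves and needs at least n! of them, so h >= ceil(log2(n!)).
703! is far too large to multiply out, so use Stirling's series:
  ln(n!) ~ n ln n - n + (1/2) ln(2 pi n) + 1/(12n)  (error below 1/(360 n^3), negligible here)
  ln(703) = 6.5553569
  n ln n = 703 * 6.5553569 = 4608.4159
  (1/2) ln(2 pi * 703) = (1/2) ln(4417.0793) = 4.1966
  1/(12*703) = 0.0001
  ln(703!) ~ 4608.4159 - 703 + 4.1966 + 0.0001 = 3909.6126
Convert to base 2: log2(703!) = 3909.6126 / ln 2 = 3909.6126 / 0.69314718 = 5640.3787
ceil(5640.3787) = 5641


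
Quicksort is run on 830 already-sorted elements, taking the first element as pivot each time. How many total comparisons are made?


Sum of comparisons per partition:
829 + 828 + ... + 1 + 0
= 830 * (830 - 1) / 2
= 830 * 829 / 2
= 344035


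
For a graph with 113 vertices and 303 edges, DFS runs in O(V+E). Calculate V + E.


A full DFS traversal visits each vertex once and examines each edge once.
V = 113
E = 303
Sum = 113 + 303 = 416


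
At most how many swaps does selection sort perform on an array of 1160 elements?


Each of the 1159 passes places one element in its final position.
Pass 1: swap minimum into position 0
Pass 2: swap minimum of remaining into position 1
...
Pass 1159: last two elements, one swap
Maximum swaps = 1160 - 1 = 1159


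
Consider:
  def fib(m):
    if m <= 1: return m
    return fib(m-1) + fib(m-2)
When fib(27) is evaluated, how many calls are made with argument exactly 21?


Let N(m) = number of times fib(m) is called while evaluating fib(27).
N(27) = 1 (the initial call).
N(26) = 1 (only fib(27) calls it).
For 1 <= m <= 25: fib(m) is called by fib(m+1) and fib(m+2), so
  N(m) = N(m+1) + N(m+2).
fib(0) is called only by fib(2), so N(0) = N(2).
Walk down from m=27:
  N(27)=1, N(26)=1, N(25)=2, N(24)=3, N(23)=5, N(22)=8, N(21)=13
N(21) = 13


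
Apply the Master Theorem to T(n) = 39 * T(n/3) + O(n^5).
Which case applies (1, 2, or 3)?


The Master Theorem: T(n) = a*T(n/b) + O(n^c)
  a = 39, b = 3, c = 5
log_b(a) = log_3(39) ~ 3.335
Compare b^c with a: 3^5 = 243 > 39, so c > log_b(a).
Since c > log_b(a), Case 3 applies.
T(n) = O(n^5)
Master Theorem case = 3


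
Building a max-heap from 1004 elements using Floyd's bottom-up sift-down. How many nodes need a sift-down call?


In a heap of 1004 elements (0-indexed array):
  Last element index: 1003
  Parent of last element: floor((1003 - 1) / 2) = 501
  Internal nodes: indices 0 to 501
  Count = floor(1004/2) = 502


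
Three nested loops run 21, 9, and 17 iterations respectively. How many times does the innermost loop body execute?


Loop 1 (outermost): 21 iterations
Loop 2 (middle): 9 iterations per outer
Loop 3 (innermost): 17 iterations per middle
Total = 21 * 9 * 17 = 3213


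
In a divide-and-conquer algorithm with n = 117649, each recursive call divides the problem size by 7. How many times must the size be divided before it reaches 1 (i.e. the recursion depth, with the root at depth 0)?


Number of divisions = log_7(117649)
Sizes: 117649 -> 16807 -> 2401 -> 343 -> 49 -> 7 -> 1 (6 divisions)
Recursion depth = 6


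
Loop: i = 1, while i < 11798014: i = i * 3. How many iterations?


i multiplies by 3 each step:
i = 1 -> 3 -> 9 -> 27 -> 81 -> 243 -> 729 -> 2187 -> 6561 -> 19683 -> 59049 -> 177147 -> 531441 -> 1594323 -> 4782969 -> 14348907 (stop)
Iterations = ceil(log_3(11798014)) = 15


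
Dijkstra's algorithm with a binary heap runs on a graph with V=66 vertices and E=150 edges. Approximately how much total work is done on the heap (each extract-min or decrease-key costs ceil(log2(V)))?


Dijkstra with a binary heap: each vertex is extracted once, each edge may relax once.
Each heap operation costs O(log V).
V + E = 66 + 150 = 216
ceil(log2(66)) = 7 (since 2^6 = 64 < 66 <= 128 = 2^7)
Total heap work = (V+E) * ceil(log2(V)) = 216 * 7 = 1512


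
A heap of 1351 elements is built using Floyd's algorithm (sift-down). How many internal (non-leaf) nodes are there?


Leaf nodes occupy roughly half the array.
Sift-down is called for each internal node, starting from the last one.
Internal nodes = floor(n/2) = floor(1351/2) = 675


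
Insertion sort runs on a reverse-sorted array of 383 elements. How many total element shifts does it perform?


Sum of shifts = 1 + 2 + 3 + ... + 382
= 383 * 382 / 2
= 146306 / 2
= 73153


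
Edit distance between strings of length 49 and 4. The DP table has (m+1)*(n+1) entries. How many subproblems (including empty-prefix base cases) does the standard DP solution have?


The table includes base cases (empty prefixes).
Rows: (m+1) = 50
Columns: (n+1) = 5
Total = 50 * 5 = 250


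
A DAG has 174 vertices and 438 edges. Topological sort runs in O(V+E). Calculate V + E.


V = 174 (vertex processing)
E = 438 (edge processing)
V + E = 174 + 438 = 612


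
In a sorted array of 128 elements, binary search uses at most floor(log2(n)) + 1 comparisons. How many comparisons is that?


Halving sequence: 128 -> 64 -> 32 -> 16 -> 8 -> 4 -> 2 -> 1
Number of halvings = 7
Max comparisons = 7 + 1 = 8


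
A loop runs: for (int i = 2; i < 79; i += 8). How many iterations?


Loop starts at i = 2, increments by 8, stops when i >= 79.
Number of iterations = ceil((79 - 2) / 8)
= ceil(77 / 8)
= 10


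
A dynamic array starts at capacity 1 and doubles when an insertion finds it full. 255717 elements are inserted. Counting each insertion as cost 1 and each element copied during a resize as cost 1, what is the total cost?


n = 255717
Insertion costs: 255717
Resizes copy 1, 2, 4, ... up to the largest power of 2 that is <= n-1 = 255716, i.e. 131072.
Copy costs = 1 + 2 + 4 + 8 + 16 + 32 + 64 + 128 + 256 + 512 + 1024 + 2048 + 4096 + 8192 + 16384 + 32768 + 65536 + 131072 = 262143
Total = 255717 + 262143 = 517860


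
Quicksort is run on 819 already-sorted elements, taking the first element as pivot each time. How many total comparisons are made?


Sum of comparisons per partition:
818 + 817 + ... + 1 + 0
= 819 * (819 - 1) / 2
= 819 * 818 / 2
= 334971


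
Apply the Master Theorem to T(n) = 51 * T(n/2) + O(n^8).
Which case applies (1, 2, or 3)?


The Master Theorem: T(n) = a*T(n/b) + O(n^c)
  a = 51, b = 2, c = 8
log_b(a) = log_2(51) ~ 5.672
Compare b^c with a: 2^8 = 256 > 51, so c > log_b(a).
Since c > log_b(a), Case 3 applies.
T(n) = O(n^8)
Master Theorem case = 3


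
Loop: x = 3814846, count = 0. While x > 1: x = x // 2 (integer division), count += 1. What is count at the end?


The variable x halves each step:
x = 3814846 -> 1907423 -> 953711 -> 476855 -> 238427 -> 119213 -> 59606 -> 29803 -> 14901 -> 7450 -> 3725 -> 1862 -> 931 -> 465 -> 232 -> 116 -> 58 -> 29 -> 14 -> 7 -> 3 -> 1
Number of halvings = floor(log2(3814846)) = 21


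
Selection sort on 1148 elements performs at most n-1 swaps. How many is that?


Each of the 1147 passes places one element in its final position.
Pass 1: swap minimum into position 0
Pass 2: swap minimum of remaining into position 1
...
Pass 1147: last two elements, one swap
Maximum swaps = 1148 - 1 = 1147


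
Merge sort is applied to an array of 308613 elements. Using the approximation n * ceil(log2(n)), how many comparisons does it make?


Merge sort divides the array into halves recursively.
Number of levels = ceil(log2(308613)) = 19
At each level, approximately n = 308613 comparisons are needed for merging.
Total comparisons ~ n * ceil(log2(n)) = 308613 * 19 = 5863647


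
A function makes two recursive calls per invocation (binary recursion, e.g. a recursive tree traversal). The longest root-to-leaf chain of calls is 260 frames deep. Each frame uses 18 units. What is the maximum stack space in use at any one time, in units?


Binary recursion: the two calls run one after the other, so only one root-to-leaf chain of frames is on the stack at a time.
Maximum depth (longest chain) = 260 frames
Each frame = 18 units
Max stack space = 260 * 18 = 4680


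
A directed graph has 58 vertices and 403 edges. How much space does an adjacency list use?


Adjacency list: one list head per vertex + one entry per edge
Vertex heads: 58
Edge entries: 403
Total = 58 + 403 = 461


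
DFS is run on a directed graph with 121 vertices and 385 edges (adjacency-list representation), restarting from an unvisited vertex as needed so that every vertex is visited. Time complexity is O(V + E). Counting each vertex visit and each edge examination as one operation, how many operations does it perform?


A full DFS traversal processes each vertex exactly once (push/pop on stack).
Each directed edge is examined once.
V = 121, E = 385
V + E = 506


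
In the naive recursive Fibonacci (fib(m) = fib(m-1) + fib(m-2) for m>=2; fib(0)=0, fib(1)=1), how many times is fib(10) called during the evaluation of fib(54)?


Let N(m) = number of times fib(m) is called while evaluating fib(54).
N(54) = 1 (the initial call).
N(53) = 1 (only fib(54) calls it).
For 1 <= m <= 52: fib(m) is called by fib(m+1) and fib(m+2), so
  N(m) = N(m+1) + N(m+2).
fib(0) is called only by fib(2), so N(0) = N(2).
Walk down from m=54:
  N(54)=1, N(53)=1, N(52)=2, N(51)=3, N(50)=5, N(49)=8, N(48)=13, N(47)=21, N(46)=34, N(45)=55, N(44)=89, N(43)=144, N(42)=233, N(41)=377, N(40)=610, N(39)=987, N(38)=1597, N(37)=2584, N(36)=4181, N(35)=6765, N(34)=10946, N(33)=17711, N(32)=28657, N(31)=46368, N(30)=75025, N(29)=121393, N(28)=196418, N(27)=317811, N(26)=514229, N(25)=832040, N(24)=1346269, N(23)=2178309, N(22)=3524578, N(21)=5702887, N(20)=9227465, N(19)=14930352, N(18)=24157817, N(17)=39088169, N(16)=63245986, N(15)=102334155, N(14)=165580141, N(13)=267914296, N(12)=433494437, N(11)=701408733, N(10)=1134903170
N(10) = 1134903170


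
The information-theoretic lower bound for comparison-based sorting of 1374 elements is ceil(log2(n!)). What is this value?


A binary decision tree of height h has at most 2^h leaves and needs at least n! of them, so h >= ceil(log2(n!)).
1374! is far too large to multiply out, so use Stirling's series:
  ln(n!) ~ n ln n - n + (1/2) ln(2 pi n) + 1/(12n)  (error below 1/(360 n^3), negligible here)
  ln(1374) = 7.2254815
  n ln n = 1374 * 7.2254815 = 9927.8116
  (1/2) ln(2 pi * 1374) = (1/2) ln(8633.0966) = 4.5317
  1/(12*1374) = 0.0001
  ln(1374!) ~ 9927.8116 - 1374 + 4.5317 + 0.0001 = 8558.3434
Convert to base 2: log2(1374!) = 8558.3434 / ln 2 = 8558.3434 / 0.69314718 = 12347.0796
ceil(12347.0796) = 12348


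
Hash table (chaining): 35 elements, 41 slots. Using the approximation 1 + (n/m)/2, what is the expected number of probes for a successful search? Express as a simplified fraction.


Computing expected probes:
alpha = 35/41
= 1 + alpha/2
= 1 + 35/(2*41)
= (2*41 + 35) / (2*41)
= 117/82


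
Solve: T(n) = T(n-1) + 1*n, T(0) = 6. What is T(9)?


Expanding the recurrence:
T(9) = T(8) + 1*9
       = T(7) + 1*8 + 1*9
       ...
       = T(0) + 1*(1 + 2 + ... + 9)
       = 6 + 1 * 9*10/2
       = 6 + 1 * 45
       = 6 + 45 = 51


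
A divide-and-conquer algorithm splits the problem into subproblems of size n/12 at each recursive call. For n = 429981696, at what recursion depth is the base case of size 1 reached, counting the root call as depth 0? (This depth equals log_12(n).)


At each depth, the problem size is divided by 12:
  Depth 0: problem size = 429981696
  Depth 1: problem size = 35831808
  Depth 2: problem size = 2985984
  Depth 3: problem size = 248832
  Depth 4: problem size = 20736
  Depth 5: problem size = 1728
  Depth 6: problem size = 144
  Depth 7: problem size = 12
  Depth 8: problem size = 1 (base case)
The base case is reached at depth log_12(429981696) = 8 (the tree has 9 levels counting depth 0, but the depth asked for is 8).
Recursion depth = 8


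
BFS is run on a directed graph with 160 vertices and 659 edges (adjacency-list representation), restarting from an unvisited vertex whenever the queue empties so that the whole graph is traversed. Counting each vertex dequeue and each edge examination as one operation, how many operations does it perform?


A full BFS traversal dequeues each vertex exactly once and examines each directed edge exactly once.
V = 160 (vertex processing cost)
E = 659 (edge examination cost)
Total operations proportional to V + E = 160 + 659 = 819


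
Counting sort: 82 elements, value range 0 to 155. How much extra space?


n = 82 (output array)
k = 156 (count array for 156 distinct values)
Extra space = 82 + 156 = 238


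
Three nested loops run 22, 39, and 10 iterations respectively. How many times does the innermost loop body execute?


Loop 1 (outermost): 22 iterations
Loop 2 (middle): 39 iterations per outer
Loop 3 (innermost): 10 iterations per middle
Total = 22 * 39 * 10 = 8580


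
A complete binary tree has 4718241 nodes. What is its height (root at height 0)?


In a complete binary tree, level k holds nodes 2^k .. 2^(k+1)-1 (1-indexed).
Height = floor(log2(n)) = floor(log2(4718241)) = 22
Check: 2^22 = 4194304 <= 4718241 < 8388608 = 2^23


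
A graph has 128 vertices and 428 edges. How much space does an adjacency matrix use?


Adjacency matrix: V x V grid of entries
Space = V^2 = 128^2 = 128 * 128 = 16384


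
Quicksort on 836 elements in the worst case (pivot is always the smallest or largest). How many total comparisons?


In the worst case, each partition step picks the worst pivot:
  Partition 1: 835 comparisons (n-1 elements to compare)
  Partition 2: 834 comparisons
  Partition 3: 833 comparisons
  Partition 4: 832 comparisons
  Partition 5: 831 comparisons
  ...
  Last partition: 0 comparisons
Total = (n-1) + (n-2) + ... + 1 + 0 = n*(n-1)/2
= 836*835/2 = 349030


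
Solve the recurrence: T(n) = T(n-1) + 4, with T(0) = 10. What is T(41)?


Unrolling the recurrence:
T(41) = T(40) + 4
       = T(39) + 4 + 4
       = T(38) + 4*3
       ...
       = T(0) + 4*41
       = 10 + 164 = 174


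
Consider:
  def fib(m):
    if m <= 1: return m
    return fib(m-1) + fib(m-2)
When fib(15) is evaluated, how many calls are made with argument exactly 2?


Let N(m) = number of times fib(m) is called while evaluating fib(15).
N(15) = 1 (the initial call).
N(14) = 1 (only fib(15) calls it).
For 1 <= m <= 13: fib(m) is called by fib(m+1) and fib(m+2), so
  N(m) = N(m+1) + N(m+2).
fib(0) is called only by fib(2), so N(0) = N(2).
Walk down from m=15:
  N(15)=1, N(14)=1, N(13)=2, N(12)=3, N(11)=5, N(10)=8, N(9)=13, N(8)=21, N(7)=34, N(6)=55, N(5)=89, N(4)=144, N(3)=233, N(2)=377
N(2) = 377


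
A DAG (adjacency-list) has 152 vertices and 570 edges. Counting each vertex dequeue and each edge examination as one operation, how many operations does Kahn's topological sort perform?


V = 152 (vertex processing)
E = 570 (edge processing)
V + E = 152 + 570 = 722


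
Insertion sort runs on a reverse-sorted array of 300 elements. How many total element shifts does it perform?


Sum of shifts = 1 + 2 + 3 + ... + 299
= 300 * 299 / 2
= 89700 / 2
= 44850


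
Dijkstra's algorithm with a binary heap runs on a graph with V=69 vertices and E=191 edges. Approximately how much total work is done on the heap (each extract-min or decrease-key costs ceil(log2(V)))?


Dijkstra with a binary heap: each vertex is extracted once, each edge may relax once.
Each heap operation costs O(log V).
V + E = 69 + 191 = 260
ceil(log2(69)) = 7 (since 2^6 = 64 < 69 <= 128 = 2^7)
Total heap work = (V+E) * ceil(log2(V)) = 260 * 7 = 1820
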